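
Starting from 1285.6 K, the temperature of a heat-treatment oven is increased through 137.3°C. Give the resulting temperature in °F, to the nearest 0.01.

2101.55°F

Initial temperature in Celsius: 1285.6 - 273.15 = 1012.4500°C.
Final Celsius temperature: 1012.4500 + 137.3000 = 1149.7500°C.
In Fahrenheit: 1149.7500 × 1.8 + 32 = 2101.55°F.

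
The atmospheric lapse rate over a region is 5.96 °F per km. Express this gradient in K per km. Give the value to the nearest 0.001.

3.311 K/km

The quantity depends on a temperature interval, so only the ratio of degree sizes applies; the offset between the scales is irrelevant.
A change of 1°F is a change of 5/9 K, so 5.96 × 5/9 = 3.311.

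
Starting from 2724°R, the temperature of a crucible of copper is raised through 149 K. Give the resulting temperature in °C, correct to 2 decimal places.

Initial temperature in Celsius: (2724 - 491.67) × 5/9 = 1240.1833°C.
The 149 K change is an interval; Kelvin and Celsius degrees are the same size, so ΔC = +149°C.
Final Celsius temperature: 1240.1833 + 149.0000 = 1389.1833°C.

1389.18°C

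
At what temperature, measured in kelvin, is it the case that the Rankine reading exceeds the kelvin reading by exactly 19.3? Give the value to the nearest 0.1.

24.1 K

Let K be the kelvin reading. The Rankine reading is R = 1.8·K.
Require R - K = 19.3: (0.8)·K = 19.3.
K = (19.3) / (0.8) = 24.1.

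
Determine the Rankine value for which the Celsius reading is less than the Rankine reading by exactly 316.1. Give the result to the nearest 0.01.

96.64°R

Let R be the Rankine reading. The Celsius reading is C = 5/9·R - 273.15.
Require C - R = -316.1: (-4/9)·R - 273.15 = -316.1.
R = (-316.1 + 273.15) / (-4/9) = 96.64.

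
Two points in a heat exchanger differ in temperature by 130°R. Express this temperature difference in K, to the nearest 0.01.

72.22 K

An interval of 1°R corresponds to 5/9 K.
130 × 5/9 = 72.22.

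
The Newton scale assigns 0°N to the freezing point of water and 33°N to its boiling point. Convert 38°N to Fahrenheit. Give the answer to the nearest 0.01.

Linear interpolation between the fixed points: C = (38 - 0) × 100 / (33 - 0) = 115.1515°C.
Then 115.1515 × 1.8 + 32 = 239.27°F.

239.27°F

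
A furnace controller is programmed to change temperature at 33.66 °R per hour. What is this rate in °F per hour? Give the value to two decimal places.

The quantity depends on a temperature interval, so only the ratio of degree sizes applies; the offset between the scales is irrelevant.
A change of 1°R is a change of 1°F, so 33.66 × 1 = 33.66.

33.66 °F/hour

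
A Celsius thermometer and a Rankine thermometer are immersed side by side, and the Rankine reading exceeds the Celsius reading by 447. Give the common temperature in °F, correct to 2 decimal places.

Let x be the Celsius reading; then the Rankine reading is 1.8·x + 491.67.
(1.8·x + 491.67) - x = 447  ⇒  (0.8)·x = -44.67  ⇒  x = -55.8375°C.
In Fahrenheit: -55.8375 × 1.8 + 32 = -68.51°F.

-68.51°F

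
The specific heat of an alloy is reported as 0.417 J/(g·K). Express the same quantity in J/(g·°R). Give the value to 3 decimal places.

Since only a temperature interval is involved, the additive offset between the scales drops out.
A change of 1°R is a change of 5/9 K, so per °R the value is 0.417 × 5/9 = 0.232.

0.232 J/(g·°R)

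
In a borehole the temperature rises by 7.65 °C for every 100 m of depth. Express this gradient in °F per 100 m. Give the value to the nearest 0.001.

Since only a temperature interval is involved, the additive offset between the scales drops out.
A change of 1°C is a change of 1.8°F, so 7.65 × 1.8 = 13.770.

13.770 °F/100 m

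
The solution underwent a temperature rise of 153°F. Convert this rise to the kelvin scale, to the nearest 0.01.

85.00 K

For a temperature interval the offset drops out; only the factor 5/9 applies.
153 × 5/9 = 85.00.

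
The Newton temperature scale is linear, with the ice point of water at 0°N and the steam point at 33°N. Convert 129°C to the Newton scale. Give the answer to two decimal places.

42.57°N

Linearly onto the Newton scale: 0 + (129.0000 / 100) × (33 - 0) = 42.57°N.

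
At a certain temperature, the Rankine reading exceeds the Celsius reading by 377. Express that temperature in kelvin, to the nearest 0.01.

129.81 K

Let x be the Rankine reading; then the Celsius reading is 5/9·x - 273.15.
(5/9·x - 273.15) - x = -377  ⇒  (-4/9)·x = -103.85  ⇒  x = 233.6625°R.
In Celsius: (233.6625 - 491.67) × 5/9 = -143.3375°C.
In kelvin: -143.3375 + 273.15 = 129.81 K.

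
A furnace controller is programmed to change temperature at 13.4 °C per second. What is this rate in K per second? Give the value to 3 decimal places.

13.400 K/second

Since only a temperature interval is involved, the additive offset between the scales drops out.
A change of 1°C is a change of 1 K, so 13.4 × 1 = 13.400.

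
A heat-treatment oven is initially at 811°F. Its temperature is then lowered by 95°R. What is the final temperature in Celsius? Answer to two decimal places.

380.00°C

Initial temperature in Celsius: (811 - 32) × 5/9 = 432.7778°C.
The 95°R change is an interval, so only the factor 5/9 applies: -95 × 5/9 = -52.7778°C.
Final Celsius temperature: 432.7778 - 52.7778 = 380.0000°C.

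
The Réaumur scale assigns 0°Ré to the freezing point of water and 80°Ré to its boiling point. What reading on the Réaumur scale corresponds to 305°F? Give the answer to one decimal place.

First in Celsius: (305 - 32) × 5/9 = 151.6667°C.
Linearly onto the Réaumur scale: 0 + (151.6667 / 100) × (80 - 0) = 121.3°Ré.

121.3°Ré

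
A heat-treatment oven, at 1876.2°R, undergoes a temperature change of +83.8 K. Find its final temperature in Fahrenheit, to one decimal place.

Initial temperature in Celsius: (1876.2 - 491.67) × 5/9 = 769.1833°C.
The 83.8 K change is an interval; Kelvin and Celsius degrees are the same size, so ΔC = +83.8°C.
Final Celsius temperature: 769.1833 + 83.8000 = 852.9833°C.
In Fahrenheit: 852.9833 × 1.8 + 32 = 1567.4°F.

1567.4°F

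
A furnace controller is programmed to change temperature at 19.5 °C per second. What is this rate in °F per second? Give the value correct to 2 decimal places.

The quantity depends on a temperature interval, so only the ratio of degree sizes applies; the offset between the scales is irrelevant.
A change of 1°C is a change of 1.8°F, so 19.5 × 1.8 = 35.10.

35.10 °F/second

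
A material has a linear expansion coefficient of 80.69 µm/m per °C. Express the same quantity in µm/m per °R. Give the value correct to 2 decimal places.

44.83 µm/m per °R

The quantity depends on a temperature interval, so only the ratio of degree sizes applies; the offset between the scales is irrelevant.
A change of 1°R is a change of 5/9°C, so per °R the value is 80.69 × 5/9 = 44.83.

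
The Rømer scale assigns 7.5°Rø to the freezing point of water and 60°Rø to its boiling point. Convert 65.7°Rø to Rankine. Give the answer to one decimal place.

691.2°R

Linear interpolation between the fixed points: C = (65.7 - 7.5) × 100 / (60 - 7.5) = 110.8571°C.
Then 110.8571 × 1.8 + 491.67 = 691.2°R.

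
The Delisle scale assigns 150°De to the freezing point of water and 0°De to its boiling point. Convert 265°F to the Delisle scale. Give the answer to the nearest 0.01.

First in Celsius: (265 - 32) × 5/9 = 129.4444°C.
Linearly onto the Delisle scale: 150 + (129.4444 / 100) × (0 - 150) = -44.17°De.

-44.17°De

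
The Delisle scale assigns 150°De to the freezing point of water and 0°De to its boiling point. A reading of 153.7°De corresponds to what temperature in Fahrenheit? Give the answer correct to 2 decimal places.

Linear interpolation between the fixed points: C = (153.7 - 150) × 100 / (0 - 150) = -2.4667°C.
Then -2.4667 × 1.8 + 32 = 27.56°F.

27.56°F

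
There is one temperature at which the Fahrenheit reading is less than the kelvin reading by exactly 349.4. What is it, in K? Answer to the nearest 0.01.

Let K be the kelvin reading. The Fahrenheit reading is F = 1.8·K - 459.67.
Require F - K = -349.4: (0.8)·K - 459.67 = -349.4.
K = (-349.4 + 459.67) / (0.8) = 137.84.

137.84 K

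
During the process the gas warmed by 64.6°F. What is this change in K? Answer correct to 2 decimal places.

35.89 K

Only the scale ratio 5/9 matters for a change in temperature.
64.6 × 5/9 = 35.89.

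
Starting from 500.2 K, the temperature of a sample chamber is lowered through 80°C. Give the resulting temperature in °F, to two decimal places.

296.69°F

Initial temperature in Celsius: 500.2 - 273.15 = 227.0500°C.
Final Celsius temperature: 227.0500 - 80.0000 = 147.0500°C.
In Fahrenheit: 147.0500 × 1.8 + 32 = 296.69°F.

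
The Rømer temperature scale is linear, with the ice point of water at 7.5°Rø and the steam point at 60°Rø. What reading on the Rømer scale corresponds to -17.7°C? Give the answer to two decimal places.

Linearly onto the Rømer scale: 7.5 + (-17.7000 / 100) × (60 - 7.5) = -1.79°Rø.

-1.79°Rø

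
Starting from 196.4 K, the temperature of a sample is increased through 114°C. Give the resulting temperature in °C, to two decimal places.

Initial temperature in Celsius: 196.4 - 273.15 = -76.7500°C.
Final Celsius temperature: -76.7500 + 114.0000 = 37.2500°C.

37.25°C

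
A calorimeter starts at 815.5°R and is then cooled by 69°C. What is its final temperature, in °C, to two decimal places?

110.91°C

Initial temperature in Celsius: (815.5 - 491.67) × 5/9 = 179.9056°C.
Final Celsius temperature: 179.9056 - 69.0000 = 110.9056°C.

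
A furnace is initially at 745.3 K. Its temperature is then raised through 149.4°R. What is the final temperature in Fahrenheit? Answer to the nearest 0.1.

Initial temperature in Celsius: 745.3 - 273.15 = 472.1500°C.
The 149.4°R change is an interval, so only the factor 5/9 applies: +149.4 × 5/9 = +83.0000°C.
Final Celsius temperature: 472.1500 + 83.0000 = 555.1500°C.
In Fahrenheit: 555.1500 × 1.8 + 32 = 1031.3°F.

1031.3°F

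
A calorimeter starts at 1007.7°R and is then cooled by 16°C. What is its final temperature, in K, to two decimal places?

543.83 K

Initial temperature in Celsius: (1007.7 - 491.67) × 5/9 = 286.6833°C.
Final Celsius temperature: 286.6833 - 16.0000 = 270.6833°C.
In kelvin: 270.6833 + 273.15 = 543.83 K.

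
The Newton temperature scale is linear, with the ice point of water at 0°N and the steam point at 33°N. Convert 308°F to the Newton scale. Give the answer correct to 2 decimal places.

50.60°N

First in Celsius: (308 - 32) × 5/9 = 153.3333°C.
Linearly onto the Newton scale: 0 + (153.3333 / 100) × (33 - 0) = 50.60°N.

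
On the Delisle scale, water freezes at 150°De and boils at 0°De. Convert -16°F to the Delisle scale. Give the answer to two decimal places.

190.00°De

First in Celsius: (-16 - 32) × 5/9 = -26.6667°C.
Linearly onto the Delisle scale: 150 + (-26.6667 / 100) × (0 - 150) = 190.00°De.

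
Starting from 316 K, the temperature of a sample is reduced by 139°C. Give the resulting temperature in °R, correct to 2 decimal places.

Initial temperature in Celsius: 316 - 273.15 = 42.8500°C.
Final Celsius temperature: 42.8500 - 139.0000 = -96.1500°C.
In Rankine: -96.1500 × 1.8 + 491.67 = 318.60°R.

318.60°R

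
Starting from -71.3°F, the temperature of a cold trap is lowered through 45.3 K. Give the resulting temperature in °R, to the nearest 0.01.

306.83°R

Initial temperature in Celsius: (-71.3 - 32) × 5/9 = -57.3889°C.
The 45.3 K change is an interval; Kelvin and Celsius degrees are the same size, so ΔC = -45.3°C.
Final Celsius temperature: -57.3889 - 45.3000 = -102.6889°C.
In Rankine: -102.6889 × 1.8 + 491.67 = 306.83°R.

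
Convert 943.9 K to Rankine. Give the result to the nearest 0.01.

In Celsius: 943.9 - 273.15 = 670.7500°C.
In Rankine: 670.7500 × 1.8 + 491.67 = 1699.02°R.

1699.02°R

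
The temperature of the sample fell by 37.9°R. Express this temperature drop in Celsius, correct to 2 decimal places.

21.06°C

For a temperature interval the offset drops out; only the factor 5/9 applies.
37.9 × 5/9 = 21.06.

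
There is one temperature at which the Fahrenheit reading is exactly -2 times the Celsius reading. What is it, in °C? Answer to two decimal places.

Let C be the Celsius reading. The Fahrenheit reading is F = 1.8·C + 32.
Require F = -2·C: 1.8·C + 32 = -2·C.
(3.8)·C = -32  ⇒  C = -8.42.

-8.42°C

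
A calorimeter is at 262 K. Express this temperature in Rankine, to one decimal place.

471.6°R

In Celsius: 262 - 273.15 = -11.1500°C.
In Rankine: -11.1500 × 1.8 + 491.67 = 471.6°R.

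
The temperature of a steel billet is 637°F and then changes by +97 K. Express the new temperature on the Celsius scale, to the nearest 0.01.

Initial temperature in Celsius: (637 - 32) × 5/9 = 336.1111°C.
The 97 K change is an interval; Kelvin and Celsius degrees are the same size, so ΔC = +97°C.
Final Celsius temperature: 336.1111 + 97.0000 = 433.1111°C.

433.11°C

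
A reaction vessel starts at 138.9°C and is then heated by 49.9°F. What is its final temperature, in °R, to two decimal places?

The 49.9°F change is an interval, so only the factor 5/9 applies: +49.9 × 5/9 = +27.7222°C.
Final Celsius temperature: 138.9000 + 27.7222 = 166.6222°C.
In Rankine: 166.6222 × 1.8 + 491.67 = 791.59°R.

791.59°R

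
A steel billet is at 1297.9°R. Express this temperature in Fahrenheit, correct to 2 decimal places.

In Celsius: (1297.9 - 491.67) × 5/9 = 447.9056°C.
In Fahrenheit: 447.9056 × 1.8 + 32 = 838.23°F.

838.23°F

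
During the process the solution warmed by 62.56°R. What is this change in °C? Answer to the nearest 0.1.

For a temperature interval the offset drops out; only the factor 5/9 applies.
62.56 × 5/9 = 34.8.

34.8°C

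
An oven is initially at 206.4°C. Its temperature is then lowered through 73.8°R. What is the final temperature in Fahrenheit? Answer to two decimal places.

329.72°F

The 73.8°R change is an interval, so only the factor 5/9 applies: -73.8 × 5/9 = -41.0000°C.
Final Celsius temperature: 206.4000 - 41.0000 = 165.4000°C.
In Fahrenheit: 165.4000 × 1.8 + 32 = 329.72°F.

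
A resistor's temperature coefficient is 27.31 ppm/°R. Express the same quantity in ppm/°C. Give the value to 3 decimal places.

49.158 ppm/°C

The quantity depends on a temperature interval, so only the ratio of degree sizes applies; the offset between the scales is irrelevant.
A change of 1°C is a change of 1.8°R, so per °C the value is 27.31 × 1.8 = 49.158.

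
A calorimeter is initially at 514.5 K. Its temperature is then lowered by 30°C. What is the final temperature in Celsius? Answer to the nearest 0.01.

211.35°C

Initial temperature in Celsius: 514.5 - 273.15 = 241.3500°C.
Final Celsius temperature: 241.3500 - 30.0000 = 211.3500°C.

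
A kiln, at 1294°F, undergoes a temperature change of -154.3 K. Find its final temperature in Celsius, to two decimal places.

Initial temperature in Celsius: (1294 - 32) × 5/9 = 701.1111°C.
The 154.3 K change is an interval; Kelvin and Celsius degrees are the same size, so ΔC = -154.3°C.
Final Celsius temperature: 701.1111 - 154.3000 = 546.8111°C.

546.81°C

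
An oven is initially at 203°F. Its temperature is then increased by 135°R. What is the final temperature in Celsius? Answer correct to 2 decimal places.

Initial temperature in Celsius: (203 - 32) × 5/9 = 95.0000°C.
The 135°R change is an interval, so only the factor 5/9 applies: +135 × 5/9 = +75.0000°C.
Final Celsius temperature: 95.0000 + 75.0000 = 170.0000°C.

170.00°C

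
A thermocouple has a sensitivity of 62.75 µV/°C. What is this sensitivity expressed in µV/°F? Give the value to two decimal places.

34.86 µV/°F

Since only a temperature interval is involved, the additive offset between the scales drops out.
A change of 1°F is a change of 5/9°C, so per °F the value is 62.75 × 5/9 = 34.86.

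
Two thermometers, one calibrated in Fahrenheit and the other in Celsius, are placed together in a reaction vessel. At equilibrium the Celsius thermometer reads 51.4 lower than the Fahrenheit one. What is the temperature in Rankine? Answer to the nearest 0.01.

Let x be the Fahrenheit reading; then the Celsius reading is 5/9·x - 17.7778.
(5/9·x - 17.7778) - x = -51.4  ⇒  (-4/9)·x = -33.6222  ⇒  x = 75.6500°F.
In Celsius: (75.65 - 32) × 5/9 = 24.2500°C.
In Rankine: 24.2500 × 1.8 + 491.67 = 535.32°R.

535.32°R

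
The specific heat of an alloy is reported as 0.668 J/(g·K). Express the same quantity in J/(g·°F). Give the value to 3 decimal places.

0.371 J/(g·°F)

Since only a temperature interval is involved, the additive offset between the scales drops out.
A change of 1°F is a change of 5/9 K, so per °F the value is 0.668 × 5/9 = 0.371.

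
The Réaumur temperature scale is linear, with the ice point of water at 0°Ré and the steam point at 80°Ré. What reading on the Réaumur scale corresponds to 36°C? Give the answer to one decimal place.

28.8°Ré

Linearly onto the Réaumur scale: 0 + (36.0000 / 100) × (80 - 0) = 28.8°Ré.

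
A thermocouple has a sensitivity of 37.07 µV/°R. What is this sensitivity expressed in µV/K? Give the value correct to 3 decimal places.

66.726 µV/K

Since only a temperature interval is involved, the additive offset between the scales drops out.
A change of 1 K is a change of 1.8°R, so per K the value is 37.07 × 1.8 = 66.726.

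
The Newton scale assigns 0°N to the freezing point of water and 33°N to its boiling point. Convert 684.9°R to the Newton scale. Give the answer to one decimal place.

35.4°N

First in Celsius: (684.9 - 491.67) × 5/9 = 107.3500°C.
Linearly onto the Newton scale: 0 + (107.3500 / 100) × (33 - 0) = 35.4°N.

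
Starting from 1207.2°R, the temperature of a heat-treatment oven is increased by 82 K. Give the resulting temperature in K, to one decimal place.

Initial temperature in Celsius: (1207.2 - 491.67) × 5/9 = 397.5167°C.
The 82 K change is an interval; Kelvin and Celsius degrees are the same size, so ΔC = +82°C.
Final Celsius temperature: 397.5167 + 82.0000 = 479.5167°C.
In kelvin: 479.5167 + 273.15 = 752.7 K.

752.7 K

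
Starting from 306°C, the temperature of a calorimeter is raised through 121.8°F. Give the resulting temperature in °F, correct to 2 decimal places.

704.60°F

The 121.8°F change is an interval, so only the factor 5/9 applies: +121.8 × 5/9 = +67.6667°C.
Final Celsius temperature: 306.0000 + 67.6667 = 373.6667°C.
In Fahrenheit: 373.6667 × 1.8 + 32 = 704.60°F.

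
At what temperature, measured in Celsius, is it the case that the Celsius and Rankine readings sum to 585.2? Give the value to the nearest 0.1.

33.4°C

Let C be the Celsius reading. The Rankine reading is R = 1.8·C + 491.67.
Require C + R = 585.2: (2.8)·C + 491.67 = 585.2.
C = (585.2 - 491.67) / (2.8) = 33.4.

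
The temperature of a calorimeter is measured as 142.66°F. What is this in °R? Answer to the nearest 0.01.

602.33°R

In Celsius: (142.66 - 32) × 5/9 = 61.4778°C.
In Rankine: 61.4778 × 1.8 + 491.67 = 602.33°R.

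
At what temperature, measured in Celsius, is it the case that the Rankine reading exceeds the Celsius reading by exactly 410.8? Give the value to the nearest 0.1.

-101.1°C

Let C be the Celsius reading. The Rankine reading is R = 1.8·C + 491.67.
Require R - C = 410.8: (0.8)·C + 491.67 = 410.8.
C = (410.8 - 491.67) / (0.8) = -101.1.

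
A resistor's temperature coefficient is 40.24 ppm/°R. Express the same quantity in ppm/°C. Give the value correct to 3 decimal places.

The quantity depends on a temperature interval, so only the ratio of degree sizes applies; the offset between the scales is irrelevant.
A change of 1°C is a change of 1.8°R, so per °C the value is 40.24 × 1.8 = 72.432.

72.432 ppm/°C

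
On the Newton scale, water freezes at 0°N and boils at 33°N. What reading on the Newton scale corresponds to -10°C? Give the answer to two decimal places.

-3.30°N

Linearly onto the Newton scale: 0 + (-10.0000 / 100) × (33 - 0) = -3.30°N.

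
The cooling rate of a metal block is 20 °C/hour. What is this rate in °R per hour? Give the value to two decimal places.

36.00 °R/hour

The quantity depends on a temperature interval, so only the ratio of degree sizes applies; the offset between the scales is irrelevant.
A change of 1°C is a change of 1.8°R, so 20 × 1.8 = 36.00.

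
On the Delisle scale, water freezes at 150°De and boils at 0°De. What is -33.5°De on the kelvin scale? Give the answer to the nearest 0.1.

395.5 K

Linear interpolation between the fixed points: C = (-33.5 - 150) × 100 / (0 - 150) = 122.3333°C.
Then 122.3333 + 273.15 = 395.5 K.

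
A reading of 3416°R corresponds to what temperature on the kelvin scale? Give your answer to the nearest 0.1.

In Celsius: (3416 - 491.67) × 5/9 = 1624.6278°C.
In kelvin: 1624.6278 + 273.15 = 1897.8 K.

1897.8 K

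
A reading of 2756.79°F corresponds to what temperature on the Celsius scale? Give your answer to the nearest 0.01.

In Celsius: (2756.79 - 32) × 5/9 = 1513.7722°C.

1513.77°C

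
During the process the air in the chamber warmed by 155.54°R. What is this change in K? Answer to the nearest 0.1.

Only the scale ratio 5/9 matters for a change in temperature.
155.54 × 5/9 = 86.4.

86.4 K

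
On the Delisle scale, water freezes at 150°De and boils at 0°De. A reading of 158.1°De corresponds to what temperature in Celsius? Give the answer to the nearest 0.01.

-5.40°C

Linear interpolation between the fixed points: C = (158.1 - 150) × 100 / (0 - 150) = -5.4000°C.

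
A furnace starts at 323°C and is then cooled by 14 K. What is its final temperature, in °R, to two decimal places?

The 14 K change is an interval; Kelvin and Celsius degrees are the same size, so ΔC = -14°C.
Final Celsius temperature: 323.0000 - 14.0000 = 309.0000°C.
In Rankine: 309.0000 × 1.8 + 491.67 = 1047.87°R.

1047.87°R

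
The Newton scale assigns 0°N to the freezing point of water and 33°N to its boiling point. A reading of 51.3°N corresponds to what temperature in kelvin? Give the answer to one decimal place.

Linear interpolation between the fixed points: C = (51.3 - 0) × 100 / (33 - 0) = 155.4545°C.
Then 155.4545 + 273.15 = 428.6 K.

428.6 K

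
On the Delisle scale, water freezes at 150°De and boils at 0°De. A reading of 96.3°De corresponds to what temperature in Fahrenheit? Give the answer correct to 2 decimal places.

Linear interpolation between the fixed points: C = (96.3 - 150) × 100 / (0 - 150) = 35.8000°C.
Then 35.8000 × 1.8 + 32 = 96.44°F.

96.44°F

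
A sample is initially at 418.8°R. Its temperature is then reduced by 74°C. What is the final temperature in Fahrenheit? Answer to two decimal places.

Initial temperature in Celsius: (418.8 - 491.67) × 5/9 = -40.4833°C.
Final Celsius temperature: -40.4833 - 74.0000 = -114.4833°C.
In Fahrenheit: -114.4833 × 1.8 + 32 = -174.07°F.

-174.07°F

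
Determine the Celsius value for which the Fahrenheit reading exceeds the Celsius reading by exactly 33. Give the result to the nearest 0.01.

Let C be the Celsius reading. The Fahrenheit reading is F = 1.8·C + 32.
Require F - C = 33: (0.8)·C + 32 = 33.
C = (33 - 32) / (0.8) = 1.25.

1.25°C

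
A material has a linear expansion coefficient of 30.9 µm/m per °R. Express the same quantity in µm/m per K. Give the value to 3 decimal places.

55.620 µm/m per K

Since only a temperature interval is involved, the additive offset between the scales drops out.
A change of 1 K is a change of 1.8°R, so per K the value is 30.9 × 1.8 = 55.620.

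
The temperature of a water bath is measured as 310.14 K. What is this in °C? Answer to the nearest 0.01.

In Celsius: 310.14 - 273.15 = 36.9900°C.

36.99°C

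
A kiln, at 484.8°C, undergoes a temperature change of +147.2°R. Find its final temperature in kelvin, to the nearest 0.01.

The 147.2°R change is an interval, so only the factor 5/9 applies: +147.2 × 5/9 = +81.7778°C.
Final Celsius temperature: 484.8000 + 81.7778 = 566.5778°C.
In kelvin: 566.5778 + 273.15 = 839.73 K.

839.73 K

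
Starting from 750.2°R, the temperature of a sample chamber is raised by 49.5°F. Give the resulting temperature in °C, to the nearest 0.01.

171.13°C

Initial temperature in Celsius: (750.2 - 491.67) × 5/9 = 143.6278°C.
The 49.5°F change is an interval, so only the factor 5/9 applies: +49.5 × 5/9 = +27.5000°C.
Final Celsius temperature: 143.6278 + 27.5000 = 171.1278°C.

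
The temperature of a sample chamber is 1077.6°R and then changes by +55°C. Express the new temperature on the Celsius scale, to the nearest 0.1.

380.5°C

Initial temperature in Celsius: (1077.6 - 491.67) × 5/9 = 325.5167°C.
Final Celsius temperature: 325.5167 + 55.0000 = 380.5167°C.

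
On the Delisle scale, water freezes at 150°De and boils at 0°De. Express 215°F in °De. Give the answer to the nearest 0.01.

First in Celsius: (215 - 32) × 5/9 = 101.6667°C.
Linearly onto the Delisle scale: 150 + (101.6667 / 100) × (0 - 150) = -2.50°De.

-2.50°De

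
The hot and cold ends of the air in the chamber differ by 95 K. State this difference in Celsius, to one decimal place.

95.0°C

Kelvin and Celsius degrees are the same size, so the interval is unchanged: 95.0.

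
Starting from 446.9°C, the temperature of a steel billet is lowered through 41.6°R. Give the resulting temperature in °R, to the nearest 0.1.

1254.5°R

The 41.6°R change is an interval, so only the factor 5/9 applies: -41.6 × 5/9 = -23.1111°C.
Final Celsius temperature: 446.9000 - 23.1111 = 423.7889°C.
In Rankine: 423.7889 × 1.8 + 491.67 = 1254.5°R.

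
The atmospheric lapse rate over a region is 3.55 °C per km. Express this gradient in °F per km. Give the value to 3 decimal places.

6.390 °F/km

The quantity depends on a temperature interval, so only the ratio of degree sizes applies; the offset between the scales is irrelevant.
A change of 1°C is a change of 1.8°F, so 3.55 × 1.8 = 6.390.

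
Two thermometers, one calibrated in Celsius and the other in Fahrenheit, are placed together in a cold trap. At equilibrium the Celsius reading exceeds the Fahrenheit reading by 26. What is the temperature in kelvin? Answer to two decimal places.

Let x be the Celsius reading; then the Fahrenheit reading is 1.8·x + 32.
(1.8·x + 32) - x = -26  ⇒  (0.8)·x = -58  ⇒  x = -72.5000°C.
In kelvin: -72.5000 + 273.15 = 200.65 K.

200.65 K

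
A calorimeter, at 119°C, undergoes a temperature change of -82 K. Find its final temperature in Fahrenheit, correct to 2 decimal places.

98.60°F

The 82 K change is an interval; Kelvin and Celsius degrees are the same size, so ΔC = -82°C.
Final Celsius temperature: 119.0000 - 82.0000 = 37.0000°C.
In Fahrenheit: 37.0000 × 1.8 + 32 = 98.60°F.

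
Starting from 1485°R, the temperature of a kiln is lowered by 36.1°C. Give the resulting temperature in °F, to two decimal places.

Initial temperature in Celsius: (1485 - 491.67) × 5/9 = 551.8500°C.
Final Celsius temperature: 551.8500 - 36.1000 = 515.7500°C.
In Fahrenheit: 515.7500 × 1.8 + 32 = 960.35°F.

960.35°F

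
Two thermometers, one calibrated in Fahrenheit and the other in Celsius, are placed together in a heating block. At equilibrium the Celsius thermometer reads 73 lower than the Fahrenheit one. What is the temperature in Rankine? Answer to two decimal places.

583.92°R

Let x be the Fahrenheit reading; then the Celsius reading is 5/9·x - 17.7778.
(5/9·x - 17.7778) - x = -73  ⇒  (-4/9)·x = -55.2222  ⇒  x = 124.2500°F.
In Celsius: (124.25 - 32) × 5/9 = 51.2500°C.
In Rankine: 51.2500 × 1.8 + 491.67 = 583.92°R.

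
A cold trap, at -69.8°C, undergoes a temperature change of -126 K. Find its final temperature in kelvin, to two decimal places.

77.35 K

The 126 K change is an interval; Kelvin and Celsius degrees are the same size, so ΔC = -126°C.
Final Celsius temperature: -69.8000 - 126.0000 = -195.8000°C.
In kelvin: -195.8000 + 273.15 = 77.35 K.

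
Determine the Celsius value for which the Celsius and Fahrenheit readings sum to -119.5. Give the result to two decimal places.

Let C be the Celsius reading. The Fahrenheit reading is F = 1.8·C + 32.
Require C + F = -119.5: (2.8)·C + 32 = -119.5.
C = (-119.5 - 32) / (2.8) = -54.11.

-54.11°C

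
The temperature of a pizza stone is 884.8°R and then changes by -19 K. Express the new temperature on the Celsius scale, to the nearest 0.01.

Initial temperature in Celsius: (884.8 - 491.67) × 5/9 = 218.4056°C.
The 19 K change is an interval; Kelvin and Celsius degrees are the same size, so ΔC = -19°C.
Final Celsius temperature: 218.4056 - 19.0000 = 199.4056°C.

199.41°C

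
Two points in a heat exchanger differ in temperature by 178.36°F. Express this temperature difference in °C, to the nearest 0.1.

An interval of 1°F corresponds to 5/9°C.
178.36 × 5/9 = 99.1.

99.1°C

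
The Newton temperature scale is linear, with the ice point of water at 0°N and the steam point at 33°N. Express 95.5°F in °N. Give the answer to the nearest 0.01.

First in Celsius: (95.5 - 32) × 5/9 = 35.2778°C.
Linearly onto the Newton scale: 0 + (35.2778 / 100) × (33 - 0) = 11.64°N.

11.64°N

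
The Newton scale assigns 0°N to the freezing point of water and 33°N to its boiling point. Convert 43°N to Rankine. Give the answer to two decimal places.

726.22°R

Linear interpolation between the fixed points: C = (43 - 0) × 100 / (33 - 0) = 130.3030°C.
Then 130.3030 × 1.8 + 491.67 = 726.22°R.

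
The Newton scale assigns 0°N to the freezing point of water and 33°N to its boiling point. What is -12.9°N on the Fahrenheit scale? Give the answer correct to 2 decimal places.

Linear interpolation between the fixed points: C = (-12.9 - 0) × 100 / (33 - 0) = -39.0909°C.
Then -39.0909 × 1.8 + 32 = -38.36°F.

-38.36°F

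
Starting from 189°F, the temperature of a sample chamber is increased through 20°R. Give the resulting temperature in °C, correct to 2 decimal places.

Initial temperature in Celsius: (189 - 32) × 5/9 = 87.2222°C.
The 20°R change is an interval, so only the factor 5/9 applies: +20 × 5/9 = +11.1111°C.
Final Celsius temperature: 87.2222 + 11.1111 = 98.3333°C.

98.33°C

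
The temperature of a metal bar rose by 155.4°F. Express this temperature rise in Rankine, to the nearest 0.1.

Fahrenheit and Rankine degrees are the same size, so the interval is unchanged: 155.4.

155.4°R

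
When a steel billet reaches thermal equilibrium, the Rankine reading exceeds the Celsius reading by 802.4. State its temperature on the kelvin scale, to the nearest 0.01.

661.56 K

Let x be the Celsius reading; then the Rankine reading is 1.8·x + 491.67.
(1.8·x + 491.67) - x = 802.4  ⇒  (0.8)·x = 310.73  ⇒  x = 388.4125°C.
In kelvin: 388.4125 + 273.15 = 661.56 K.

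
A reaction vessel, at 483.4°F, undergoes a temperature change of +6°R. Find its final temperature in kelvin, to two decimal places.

527.26 K

Initial temperature in Celsius: (483.4 - 32) × 5/9 = 250.7778°C.
The 6°R change is an interval, so only the factor 5/9 applies: +6 × 5/9 = +3.3333°C.
Final Celsius temperature: 250.7778 + 3.3333 = 254.1111°C.
In kelvin: 254.1111 + 273.15 = 527.26 K.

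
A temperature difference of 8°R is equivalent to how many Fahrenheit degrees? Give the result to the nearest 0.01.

Rankine and Fahrenheit degrees are the same size, so the interval is unchanged: 8.00.

8.00°F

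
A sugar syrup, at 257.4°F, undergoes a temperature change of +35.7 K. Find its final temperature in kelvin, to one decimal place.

Initial temperature in Celsius: (257.4 - 32) × 5/9 = 125.2222°C.
The 35.7 K change is an interval; Kelvin and Celsius degrees are the same size, so ΔC = +35.7°C.
Final Celsius temperature: 125.2222 + 35.7000 = 160.9222°C.
In kelvin: 160.9222 + 273.15 = 434.1 K.

434.1 K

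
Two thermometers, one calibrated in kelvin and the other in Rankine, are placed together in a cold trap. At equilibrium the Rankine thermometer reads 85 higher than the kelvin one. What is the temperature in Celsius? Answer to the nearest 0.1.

Let x be the kelvin reading; then the Rankine reading is 1.8·x.
(1.8·x) - x = 85  ⇒  (0.8)·x = 85  ⇒  x = 106.2500 K.
In Celsius: 106.25 - 273.15 = -166.9°C.

-166.9°C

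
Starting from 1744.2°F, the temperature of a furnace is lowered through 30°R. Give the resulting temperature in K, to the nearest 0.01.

Initial temperature in Celsius: (1744.2 - 32) × 5/9 = 951.2222°C.
The 30°R change is an interval, so only the factor 5/9 applies: -30 × 5/9 = -16.6667°C.
Final Celsius temperature: 951.2222 - 16.6667 = 934.5556°C.
In kelvin: 934.5556 + 273.15 = 1207.71 K.

1207.71 K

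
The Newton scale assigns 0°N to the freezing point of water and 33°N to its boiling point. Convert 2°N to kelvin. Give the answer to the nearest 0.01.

Linear interpolation between the fixed points: C = (2 - 0) × 100 / (33 - 0) = 6.0606°C.
Then 6.0606 + 273.15 = 279.21 K.

279.21 K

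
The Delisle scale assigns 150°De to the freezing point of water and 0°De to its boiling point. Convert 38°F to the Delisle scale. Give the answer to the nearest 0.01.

145.00°De

First in Celsius: (38 - 32) × 5/9 = 3.3333°C.
Linearly onto the Delisle scale: 150 + (3.3333 / 100) × (0 - 150) = 145.00°De.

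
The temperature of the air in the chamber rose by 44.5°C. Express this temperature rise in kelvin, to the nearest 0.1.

44.5 K

Celsius and kelvin degrees are the same size, so the interval is unchanged: 44.5.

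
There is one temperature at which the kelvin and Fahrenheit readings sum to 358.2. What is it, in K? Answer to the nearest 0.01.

292.10 K

Let K be the kelvin reading. The Fahrenheit reading is F = 1.8·K - 459.67.
Require K + F = 358.2: (2.8)·K - 459.67 = 358.2.
K = (358.2 + 459.67) / (2.8) = 292.10.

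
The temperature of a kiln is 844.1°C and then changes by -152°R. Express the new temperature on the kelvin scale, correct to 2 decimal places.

1032.81 K

The 152°R change is an interval, so only the factor 5/9 applies: -152 × 5/9 = -84.4444°C.
Final Celsius temperature: 844.1000 - 84.4444 = 759.6556°C.
In kelvin: 759.6556 + 273.15 = 1032.81 K.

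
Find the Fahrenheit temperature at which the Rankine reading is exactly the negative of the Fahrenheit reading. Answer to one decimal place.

Let F be the Fahrenheit reading. The Rankine reading is R = 1·F + 459.67.
Require R = -1·F: 1·F + 459.67 = -1·F.
(2)·F = -459.67  ⇒  F = -229.8.

-229.8°F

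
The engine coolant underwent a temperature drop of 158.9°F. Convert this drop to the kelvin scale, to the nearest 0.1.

88.3 K

An interval of 1°F corresponds to 5/9 K.
158.9 × 5/9 = 88.3.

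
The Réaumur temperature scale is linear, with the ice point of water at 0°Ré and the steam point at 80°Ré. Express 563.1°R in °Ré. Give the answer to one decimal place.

First in Celsius: (563.1 - 491.67) × 5/9 = 39.6833°C.
Linearly onto the Réaumur scale: 0 + (39.6833 / 100) × (80 - 0) = 31.7°Ré.

31.7°Ré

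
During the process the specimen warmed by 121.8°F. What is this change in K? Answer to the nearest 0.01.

Only the scale ratio 5/9 matters for a change in temperature.
121.8 × 5/9 = 67.67.

67.67 K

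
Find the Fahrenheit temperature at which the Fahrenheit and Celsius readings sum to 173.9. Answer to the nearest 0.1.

123.2°F

Let F be the Fahrenheit reading. The Celsius reading is C = 5/9·F - 17.7778.
Require F + C = 173.9: (14/9)·F - 17.7778 = 173.9.
F = (173.9 + 17.7778) / (14/9) = 123.2.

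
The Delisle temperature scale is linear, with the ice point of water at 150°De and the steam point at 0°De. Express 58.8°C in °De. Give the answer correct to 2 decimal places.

Linearly onto the Delisle scale: 150 + (58.8000 / 100) × (0 - 150) = 61.80°De.

61.80°De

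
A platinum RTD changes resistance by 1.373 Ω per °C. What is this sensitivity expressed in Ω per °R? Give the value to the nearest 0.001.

Since only a temperature interval is involved, the additive offset between the scales drops out.
A change of 1°R is a change of 5/9°C, so per °R the value is 1.373 × 5/9 = 0.763.

0.763 Ω per °R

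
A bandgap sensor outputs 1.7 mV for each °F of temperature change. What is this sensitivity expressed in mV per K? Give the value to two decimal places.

Since only a temperature interval is involved, the additive offset between the scales drops out.
A change of 1 K is a change of 1.8°F, so per K the value is 1.7 × 1.8 = 3.06.

3.06 mV per K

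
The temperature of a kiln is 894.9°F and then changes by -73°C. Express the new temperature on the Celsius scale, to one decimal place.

406.4°C

Initial temperature in Celsius: (894.9 - 32) × 5/9 = 479.3889°C.
Final Celsius temperature: 479.3889 - 73.0000 = 406.3889°C.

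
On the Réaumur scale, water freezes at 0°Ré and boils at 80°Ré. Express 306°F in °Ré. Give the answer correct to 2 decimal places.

121.78°Ré

First in Celsius: (306 - 32) × 5/9 = 152.2222°C.
Linearly onto the Réaumur scale: 0 + (152.2222 / 100) × (80 - 0) = 121.78°Ré.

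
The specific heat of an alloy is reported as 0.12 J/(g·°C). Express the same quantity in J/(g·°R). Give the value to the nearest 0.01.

Since only a temperature interval is involved, the additive offset between the scales drops out.
A change of 1°R is a change of 5/9°C, so per °R the value is 0.12 × 5/9 = 0.07.

0.07 J/(g·°R)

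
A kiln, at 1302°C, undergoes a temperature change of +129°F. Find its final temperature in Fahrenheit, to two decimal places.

The 129°F change is an interval, so only the factor 5/9 applies: +129 × 5/9 = +71.6667°C.
Final Celsius temperature: 1302.0000 + 71.6667 = 1373.6667°C.
In Fahrenheit: 1373.6667 × 1.8 + 32 = 2504.60°F.

2504.60°F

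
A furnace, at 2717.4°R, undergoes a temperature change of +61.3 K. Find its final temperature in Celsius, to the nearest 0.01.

1297.82°C

Initial temperature in Celsius: (2717.4 - 491.67) × 5/9 = 1236.5167°C.
The 61.3 K change is an interval; Kelvin and Celsius degrees are the same size, so ΔC = +61.3°C.
Final Celsius temperature: 1236.5167 + 61.3000 = 1297.8167°C.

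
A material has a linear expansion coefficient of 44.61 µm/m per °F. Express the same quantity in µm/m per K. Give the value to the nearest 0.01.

80.30 µm/m per K

Since only a temperature interval is involved, the additive offset between the scales drops out.
A change of 1 K is a change of 1.8°F, so per K the value is 44.61 × 1.8 = 80.30.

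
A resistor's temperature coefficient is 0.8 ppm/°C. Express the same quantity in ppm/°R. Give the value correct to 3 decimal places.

Since only a temperature interval is involved, the additive offset between the scales drops out.
A change of 1°R is a change of 5/9°C, so per °R the value is 0.8 × 5/9 = 0.444.

0.444 ppm/°R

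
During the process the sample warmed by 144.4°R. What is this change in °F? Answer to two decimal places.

144.40°F

Rankine and Fahrenheit degrees are the same size, so the interval is unchanged: 144.40.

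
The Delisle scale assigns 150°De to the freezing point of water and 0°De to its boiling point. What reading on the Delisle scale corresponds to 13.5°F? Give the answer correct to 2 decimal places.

165.42°De

First in Celsius: (13.5 - 32) × 5/9 = -10.2778°C.
Linearly onto the Delisle scale: 150 + (-10.2778 / 100) × (0 - 150) = 165.42°De.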